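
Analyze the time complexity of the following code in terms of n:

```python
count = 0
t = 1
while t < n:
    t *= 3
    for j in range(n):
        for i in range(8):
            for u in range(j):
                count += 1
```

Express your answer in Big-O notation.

Each loop level contributes: log n × n × 1 × n. Multiplying the contributions gives O(n^2 log n).

Answer: O(n^2 log n)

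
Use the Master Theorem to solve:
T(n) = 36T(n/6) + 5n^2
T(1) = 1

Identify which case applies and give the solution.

a=36, b=6, f(n)=5n^2. log_6(36) = 2. Since c=2 = 2, Case 2 applies: T(n) = Θ(n^log_b(a) · log n) = O(n^2 log n).

Answer: O(n^2 log n) - Case 2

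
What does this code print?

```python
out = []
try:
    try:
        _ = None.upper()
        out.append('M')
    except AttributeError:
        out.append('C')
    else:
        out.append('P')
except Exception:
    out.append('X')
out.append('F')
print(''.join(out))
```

Execution trace: 'C' (inner except AttributeError) → 'F' (after the try/except). Output: CF

Answer: CF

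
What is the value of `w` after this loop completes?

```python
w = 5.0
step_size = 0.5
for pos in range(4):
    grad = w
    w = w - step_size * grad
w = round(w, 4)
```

Gradient descent: w = 5.0 * (1 - 0.5)^4
`w` takes the values: 5.0 → 2.5 → 1.25 → 0.625 → 0.3125

Answer: 0.3125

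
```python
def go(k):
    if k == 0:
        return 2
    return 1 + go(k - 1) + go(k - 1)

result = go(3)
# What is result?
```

go(k) = 1 + 2·go(k-1), go(0)=2. Closed form: (2+1)·2^3 - 1 = 23.

Answer: 23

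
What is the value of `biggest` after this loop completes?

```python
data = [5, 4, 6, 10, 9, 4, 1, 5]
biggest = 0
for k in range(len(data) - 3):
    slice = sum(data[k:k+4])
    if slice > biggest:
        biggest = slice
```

Max sum of 4-element window in [5, 4, 6, 10, 9, 4, 1, 5]
`biggest` takes the values: 0 → 25 → 29

Answer: 29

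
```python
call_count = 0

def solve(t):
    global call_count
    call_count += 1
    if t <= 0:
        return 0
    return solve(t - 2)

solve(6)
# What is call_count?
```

Linear recursion stepping by 2: 4 calls from t=6 down to ≤0.

Answer: 4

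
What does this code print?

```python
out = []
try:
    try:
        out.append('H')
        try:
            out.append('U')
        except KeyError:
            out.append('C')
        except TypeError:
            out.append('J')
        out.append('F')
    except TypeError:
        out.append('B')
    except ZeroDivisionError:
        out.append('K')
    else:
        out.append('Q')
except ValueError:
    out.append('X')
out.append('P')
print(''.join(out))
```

Execution trace: 'H' (try body) → 'U' (inner try body, no exception) → 'F' (try body, no exception) → 'Q' (else) → 'P' (after the try/except). Output: HUFQP

Answer: HUFQP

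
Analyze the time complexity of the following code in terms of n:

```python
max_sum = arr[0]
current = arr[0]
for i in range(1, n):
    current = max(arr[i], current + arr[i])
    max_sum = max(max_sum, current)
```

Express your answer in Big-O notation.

This is Kadane's algorithm for maximum subarray. Time complexity: O(n).

Answer: O(n)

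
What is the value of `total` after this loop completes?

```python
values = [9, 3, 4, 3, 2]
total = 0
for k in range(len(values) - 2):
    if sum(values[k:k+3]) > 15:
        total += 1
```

Count windows with sum > 15
`total` takes the values: 0 → 1

Answer: 1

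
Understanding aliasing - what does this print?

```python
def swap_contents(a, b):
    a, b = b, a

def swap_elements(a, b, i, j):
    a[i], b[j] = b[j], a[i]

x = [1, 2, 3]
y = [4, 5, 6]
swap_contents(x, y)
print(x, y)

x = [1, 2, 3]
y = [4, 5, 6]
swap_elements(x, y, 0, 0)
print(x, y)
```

Key concept: parameter rebinding vs mutation.
Step by step:
`x = [1, 2, 3]` → x = [1, 2, 3]
`y = [4, 5, 6]` → y = [4, 5, 6]
`swap_contents(x, y)` → no visible change to tracked variables
`print(x, y)` → prints [1, 2, 3] [4, 5, 6]
`x = [1, 2, 3]` → x = [1, 2, 3]
`y = [4, 5, 6]` → y = [4, 5, 6]
`swap_elements(x, y, 0, 0)` → x = [4, 2, 3]; y = [1, 5, 6]
`print(x, y)` → prints [4, 2, 3] [1, 5, 6]

Answer:
[1, 2, 3] [4, 5, 6]
[4, 2, 3] [1, 5, 6]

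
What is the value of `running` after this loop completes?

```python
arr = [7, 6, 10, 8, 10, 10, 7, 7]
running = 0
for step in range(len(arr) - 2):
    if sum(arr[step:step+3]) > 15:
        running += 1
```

Count windows with sum > 15
`running` takes the values: 0 → 1 → 2 → 3 → 4 → 5 → 6

Answer: 6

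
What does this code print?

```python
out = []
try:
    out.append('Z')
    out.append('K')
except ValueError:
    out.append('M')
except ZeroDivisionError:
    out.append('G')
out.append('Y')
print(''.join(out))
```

Execution trace: 'Z' (try body) → 'K' (try body, no exception) → 'Y' (after the try/except). Output: ZKY

Answer: ZKY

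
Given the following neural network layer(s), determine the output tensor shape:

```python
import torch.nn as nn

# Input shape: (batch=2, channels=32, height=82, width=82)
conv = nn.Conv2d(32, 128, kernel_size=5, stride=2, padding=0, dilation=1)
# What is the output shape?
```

Input: (2, 32, 82, 82) -> Output: (2, 128, 39, 39)

Answer: (2, 128, 39, 39)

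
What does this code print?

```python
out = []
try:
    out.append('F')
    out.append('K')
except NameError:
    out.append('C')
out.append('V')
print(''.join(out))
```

Execution trace: 'F' (try body) → 'K' (try body, no exception) → 'V' (after the try/except). Output: FKV

Answer: FKV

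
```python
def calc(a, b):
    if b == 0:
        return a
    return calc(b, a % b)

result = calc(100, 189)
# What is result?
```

calc(100, 189) -> calc(189, 100) -> calc(100, 89) -> calc(89, 11) -> calc(11, 1) -> calc(1, 0) -> 1

Answer: 1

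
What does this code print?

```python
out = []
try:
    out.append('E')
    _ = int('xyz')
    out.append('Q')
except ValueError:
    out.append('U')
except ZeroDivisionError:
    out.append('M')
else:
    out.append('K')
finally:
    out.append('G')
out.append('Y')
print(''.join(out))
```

Execution trace: 'E' (try body) → 'U' (except ValueError) → 'G' (finally) → 'Y' (after the try/except). Output: EUGY

Answer: EUGY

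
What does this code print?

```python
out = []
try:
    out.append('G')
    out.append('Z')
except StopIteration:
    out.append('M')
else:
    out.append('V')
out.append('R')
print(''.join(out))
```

Execution trace: 'G' (try body) → 'Z' (try body, no exception) → 'V' (else) → 'R' (after the try/except). Output: GZVR

Answer: GZVR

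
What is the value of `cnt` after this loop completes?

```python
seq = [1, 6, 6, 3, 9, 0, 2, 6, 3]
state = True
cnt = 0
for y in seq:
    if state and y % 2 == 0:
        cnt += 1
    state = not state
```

Count even values at even positions
`cnt` takes the values: 0 → 1 → 2

Answer: 2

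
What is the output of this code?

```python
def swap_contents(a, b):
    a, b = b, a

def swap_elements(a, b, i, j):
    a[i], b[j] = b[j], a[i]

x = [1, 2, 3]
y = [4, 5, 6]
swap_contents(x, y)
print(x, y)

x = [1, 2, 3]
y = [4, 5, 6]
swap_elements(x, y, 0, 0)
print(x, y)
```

Key concept: parameter rebinding vs mutation.
Step by step:
`x = [1, 2, 3]` → x = [1, 2, 3]
`y = [4, 5, 6]` → y = [4, 5, 6]
`swap_contents(x, y)` → no visible change to tracked variables
`print(x, y)` → prints [1, 2, 3] [4, 5, 6]
`x = [1, 2, 3]` → x = [1, 2, 3]
`y = [4, 5, 6]` → y = [4, 5, 6]
`swap_elements(x, y, 0, 0)` → x = [4, 2, 3]; y = [1, 5, 6]
`print(x, y)` → prints [4, 2, 3] [1, 5, 6]

Answer:
[1, 2, 3] [4, 5, 6]
[4, 2, 3] [1, 5, 6]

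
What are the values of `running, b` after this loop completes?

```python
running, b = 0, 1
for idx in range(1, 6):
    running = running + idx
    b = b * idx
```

Sum and factorial of 1 to 5
`running, b` takes the values: (0, 1) → (1, 1) → (3, 1) → (3, 2) → (6, 2) → (6, 6) → (10, 6) → (10, 24) → (15, 24) → (15, 120)

Answer: 15, 120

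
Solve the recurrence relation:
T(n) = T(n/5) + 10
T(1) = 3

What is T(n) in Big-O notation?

Each step divides n by 5 and adds 10. After log_5(n) steps we reach T(1)=3. So T(n) = 10·log_5(n) + 3 = O(log n).

Answer: O(log n)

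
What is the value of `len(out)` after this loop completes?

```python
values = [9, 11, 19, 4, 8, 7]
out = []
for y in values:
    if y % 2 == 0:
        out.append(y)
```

Count even numbers in [9, 11, 19, 4, 8, 7]
`out` takes the values: [] → [4] → [4, 8]
So `len(out)` = 2

Answer: 2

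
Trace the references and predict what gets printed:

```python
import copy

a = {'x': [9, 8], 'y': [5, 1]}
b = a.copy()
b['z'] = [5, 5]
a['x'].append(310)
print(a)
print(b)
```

Key concept: shallow copy of dict with mutable values.
Step by step:
`a = {'x': [9, 8], 'y': [5, 1]}` → a = {'x': [9, 8], 'y': [5, 1]}
`b = a.copy()` → b = {'x': [9, 8], 'y': [5, 1]}
`b['z'] = [5, 5]` → b = {'x': [9, 8], 'y': [5, 1], 'z': [5, 5]}
`a['x'].append(310)` → a = {'x': [9, 8, 310], 'y': [5, 1]}; b = {'x': [9, 8, 310], 'y': [5, 1], 'z': [5, 5]}
`print(a)` → prints {'x': [9, 8, 310], 'y': [5, 1]}
`print(b)` → prints {'x': [9, 8, 310], 'y': [5, 1], 'z': [5, 5]}

Answer:
{'x': [9, 8, 310], 'y': [5, 1]}
{'x': [9, 8, 310], 'y': [5, 1], 'z': [5, 5]}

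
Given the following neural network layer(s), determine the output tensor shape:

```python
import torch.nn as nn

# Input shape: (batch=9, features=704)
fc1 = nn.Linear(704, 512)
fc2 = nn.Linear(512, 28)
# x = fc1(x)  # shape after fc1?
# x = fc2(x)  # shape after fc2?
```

Input: (9, 704) -> after fc1: (9, 512) -> Output: (9, 28)

Answer: (9, 28)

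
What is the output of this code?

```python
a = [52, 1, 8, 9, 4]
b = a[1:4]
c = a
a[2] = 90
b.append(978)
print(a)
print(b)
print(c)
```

Key concept: slice vs alias.
Step by step:
`a = [52, 1, 8, 9, 4]` → a = [52, 1, 8, 9, 4]
`b = a[1:4]` → b = [1, 8, 9]
`c = a` → c = [52, 1, 8, 9, 4] (same object as a)
`a[2] = 90` → a = [52, 1, 90, 9, 4] (same object as c); c = [52, 1, 90, 9, 4] (same object as a)
`b.append(978)` → b = [1, 8, 9, 978]
`print(a)` → prints [52, 1, 90, 9, 4]
`print(b)` → prints [1, 8, 9, 978]
`print(c)` → prints [52, 1, 90, 9, 4]

Answer:
[52, 1, 90, 9, 4]
[1, 8, 9, 978]
[52, 1, 90, 9, 4]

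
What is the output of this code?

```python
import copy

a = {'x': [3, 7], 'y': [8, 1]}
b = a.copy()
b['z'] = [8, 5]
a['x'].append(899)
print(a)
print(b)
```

Key concept: shallow copy of dict with mutable values.
Step by step:
`a = {'x': [3, 7], 'y': [8, 1]}` → a = {'x': [3, 7], 'y': [8, 1]}
`b = a.copy()` → b = {'x': [3, 7], 'y': [8, 1]}
`b['z'] = [8, 5]` → b = {'x': [3, 7], 'y': [8, 1], 'z': [8, 5]}
`a['x'].append(899)` → a = {'x': [3, 7, 899], 'y': [8, 1]}; b = {'x': [3, 7, 899], 'y': [8, 1], 'z': [8, 5]}
`print(a)` → prints {'x': [3, 7, 899], 'y': [8, 1]}
`print(b)` → prints {'x': [3, 7, 899], 'y': [8, 1], 'z': [8, 5]}

Answer:
{'x': [3, 7, 899], 'y': [8, 1]}
{'x': [3, 7, 899], 'y': [8, 1], 'z': [8, 5]}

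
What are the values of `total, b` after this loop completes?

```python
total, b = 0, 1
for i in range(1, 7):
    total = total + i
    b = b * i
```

Sum and factorial of 1 to 6
`total, b` takes the values: (0, 1) → (1, 1) → (3, 1) → (3, 2) → (6, 2) → (6, 6) → (10, 6) → (10, 24) → (15, 24) → (15, 120) → (21, 120) → (21, 720)

Answer: 21, 720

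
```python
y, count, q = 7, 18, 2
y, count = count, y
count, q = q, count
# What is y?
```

Trace:
`y, count, q = 7, 18, 2` → y = 7; count = 18; q = 2
`y, count = count, y` → y = 18; count = 7
`count, q = q, count` → count = 2; q = 7
So y = 18

Answer: 18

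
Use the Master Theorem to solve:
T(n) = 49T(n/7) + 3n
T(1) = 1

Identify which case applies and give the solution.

a=49, b=7, f(n)=3n. log_7(49) = 2. Since c=1 < 2, Case 1 applies: T(n) = Θ(n^log_b(a)) = O(n^2).

Answer: O(n^2) - Case 1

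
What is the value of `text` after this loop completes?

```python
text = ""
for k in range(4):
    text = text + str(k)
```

Concatenate digits 0 to 3
`text` takes the values: "" → "0" → "01" → "012" → "0123"

Answer: "0123"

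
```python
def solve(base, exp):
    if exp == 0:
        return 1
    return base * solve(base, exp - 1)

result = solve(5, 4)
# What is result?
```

solve(5, 4) = 5 * 5 * 5 * 5 = 625

Answer: 625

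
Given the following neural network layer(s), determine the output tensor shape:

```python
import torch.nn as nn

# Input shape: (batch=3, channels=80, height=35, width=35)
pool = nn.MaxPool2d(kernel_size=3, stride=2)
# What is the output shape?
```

Input: (3, 80, 35, 35) -> Output: (3, 80, 17, 17)

Answer: (3, 80, 17, 17)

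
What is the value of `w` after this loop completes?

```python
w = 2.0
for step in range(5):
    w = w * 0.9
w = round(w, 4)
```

Exponential decay: 2.0 * 0.9^5
`w` takes the values: 2.0 → 1.8 → 1.62 → 1.458 → 1.3122 → 1.18098 → 1.181

Answer: 1.181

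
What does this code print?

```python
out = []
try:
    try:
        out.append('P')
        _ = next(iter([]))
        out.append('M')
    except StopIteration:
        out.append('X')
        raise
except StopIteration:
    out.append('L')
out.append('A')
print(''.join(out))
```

Execution trace: 'P' (inner try body) → 'X' (inner except StopIteration) → 'L' (outer except StopIteration) → 'A' (after the try/except). Output: PXLA

Answer: PXLA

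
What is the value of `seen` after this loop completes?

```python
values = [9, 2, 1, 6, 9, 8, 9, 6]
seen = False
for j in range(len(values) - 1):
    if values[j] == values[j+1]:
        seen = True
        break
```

Check consecutive duplicates in [9, 2, 1, 6, 9, 8, 9, 6]
`seen` takes the values: False

Answer: False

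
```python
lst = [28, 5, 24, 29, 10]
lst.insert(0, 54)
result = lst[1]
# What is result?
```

Trace:
`lst = [28, 5, 24, 29, 10]` → lst = [28, 5, 24, 29, 10]
`lst.insert(0, 54)` → lst = [54, 28, 5, 24, 29, 10]
`result = lst[1]` → result = 28
So result = 28

Answer: 28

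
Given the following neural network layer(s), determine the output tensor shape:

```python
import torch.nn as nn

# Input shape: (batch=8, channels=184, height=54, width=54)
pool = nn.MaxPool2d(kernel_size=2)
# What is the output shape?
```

Input: (8, 184, 54, 54) -> Output: (8, 184, 27, 27)

Answer: (8, 184, 27, 27)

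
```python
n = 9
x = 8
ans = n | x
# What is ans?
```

Trace:
`n = 9` → n = 9
`x = 8` → x = 8
`ans = n | x` → ans = 9
So ans = 9

Answer: 9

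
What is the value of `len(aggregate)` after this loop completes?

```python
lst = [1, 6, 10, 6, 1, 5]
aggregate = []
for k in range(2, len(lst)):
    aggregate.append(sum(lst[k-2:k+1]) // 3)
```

Number of 3-element averages
`aggregate` takes the values: [] → [5] → [5, 7] → [5, 7, 5] → [5, 7, 5, 4]
So `len(aggregate)` = 4

Answer: 4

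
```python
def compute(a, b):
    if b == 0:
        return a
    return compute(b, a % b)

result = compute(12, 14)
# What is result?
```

compute(12, 14) -> compute(14, 12) -> compute(12, 2) -> compute(2, 0) -> 2

Answer: 2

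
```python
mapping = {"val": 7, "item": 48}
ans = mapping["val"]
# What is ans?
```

Trace:
`mapping = {"val": 7, "item": 48}` → mapping = {'val': 7, 'item': 48}
`ans = mapping["val"]` → ans = 7
So ans = 7

Answer: 7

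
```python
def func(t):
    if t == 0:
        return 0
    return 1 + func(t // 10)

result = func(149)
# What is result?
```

Count of digits of 149: 3

Answer: 3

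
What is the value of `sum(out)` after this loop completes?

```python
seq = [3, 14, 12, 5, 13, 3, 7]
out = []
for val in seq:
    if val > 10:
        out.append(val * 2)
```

Sum of doubled values > 10
`out` takes the values: [] → [28] → [28, 24] → [28, 24, 26]
So `sum(out)` = 78

Answer: 78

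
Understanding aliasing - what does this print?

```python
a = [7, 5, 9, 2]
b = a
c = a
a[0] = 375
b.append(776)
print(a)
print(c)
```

Key concept: multiple aliases.
Step by step:
`a = [7, 5, 9, 2]` → a = [7, 5, 9, 2]
`b = a` → b = [7, 5, 9, 2] (same object as a)
`c = a` → c = [7, 5, 9, 2] (same object as a, b)
`a[0] = 375` → a = [375, 5, 9, 2] (same object as b, c); b = [375, 5, 9, 2] (same object as a, c); c = [375, 5, 9, 2] (same object as a, b)
`b.append(776)` → a = [375, 5, 9, 2, 776] (same object as b, c); b = [375, 5, 9, 2, 776] (same object as a, c); c = [375, 5, 9, 2, 776] (same object as a, b)
`print(a)` → prints [375, 5, 9, 2, 776]
`print(c)` → prints [375, 5, 9, 2, 776]

Answer:
[375, 5, 9, 2, 776]
[375, 5, 9, 2, 776]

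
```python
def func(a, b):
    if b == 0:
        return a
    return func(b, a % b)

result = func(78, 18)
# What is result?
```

func(78, 18) -> func(18, 6) -> func(6, 0) -> 6

Answer: 6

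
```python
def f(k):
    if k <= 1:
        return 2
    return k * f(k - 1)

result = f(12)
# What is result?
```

f(12) = 12 * 11 * 10 * 9 * 8 * 7 * 6 * 5 * 4 * 3 * 2 * 2 = 958003200

Answer: 958003200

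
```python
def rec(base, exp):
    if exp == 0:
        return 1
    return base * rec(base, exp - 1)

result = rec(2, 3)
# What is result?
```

rec(2, 3) = 2 * 2 * 2 = 8

Answer: 8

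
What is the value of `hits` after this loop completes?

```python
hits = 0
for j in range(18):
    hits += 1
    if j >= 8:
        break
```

Loop breaks when j reaches 8, hits is 9
`hits` takes the values: 0 → 1 → 2 → 3 → 4 → 5 → 6 → 7 → 8 → 9

Answer: 9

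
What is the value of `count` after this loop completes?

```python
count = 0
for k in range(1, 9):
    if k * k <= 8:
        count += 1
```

Count numbers where k² ≤ 8
`count` takes the values: 0 → 1 → 2

Answer: 2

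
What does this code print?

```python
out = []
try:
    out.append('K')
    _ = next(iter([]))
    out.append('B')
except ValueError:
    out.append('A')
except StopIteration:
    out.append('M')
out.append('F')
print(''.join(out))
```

Execution trace: 'K' (try body) → 'M' (except StopIteration) → 'F' (after the try/except). Output: KMF

Answer: KMF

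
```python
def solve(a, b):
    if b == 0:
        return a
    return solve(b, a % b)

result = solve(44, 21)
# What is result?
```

solve(44, 21) -> solve(21, 2) -> solve(2, 1) -> solve(1, 0) -> 1

Answer: 1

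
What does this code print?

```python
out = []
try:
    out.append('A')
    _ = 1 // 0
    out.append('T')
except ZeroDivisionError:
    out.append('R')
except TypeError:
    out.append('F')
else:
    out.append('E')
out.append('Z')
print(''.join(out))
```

Execution trace: 'A' (try body) → 'R' (except ZeroDivisionError) → 'Z' (after the try/except). Output: ARZ

Answer: ARZ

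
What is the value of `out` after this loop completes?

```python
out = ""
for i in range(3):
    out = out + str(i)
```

Concatenate digits 0 to 2
`out` takes the values: "" → "0" → "01" → "012"

Answer: "012"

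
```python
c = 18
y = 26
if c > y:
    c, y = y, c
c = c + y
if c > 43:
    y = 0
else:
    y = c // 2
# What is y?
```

Trace:
`c = 18` → c = 18
`y = 26` → y = 26
`if c > y: ...` → c > y is False → no variable changes
`c = c + y` → c = 44
`if c > 43: ...` → c > 43 is True → y = 0
So y = 0

Answer: 0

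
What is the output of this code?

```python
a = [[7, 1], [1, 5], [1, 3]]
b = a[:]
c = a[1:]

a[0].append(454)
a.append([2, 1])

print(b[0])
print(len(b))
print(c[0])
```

Key concept: slice with nested mutation.
Step by step:
`a = [[7, 1], [1, 5], [1, 3]]` → a = [[7, 1], [1, 5], [1, 3]]
`b = a[:]` → b = [[7, 1], [1, 5], [1, 3]]
`c = a[1:]` → c = [[1, 5], [1, 3]]
`a[0].append(454)` → a = [[7, 1, 454], [1, 5], [1, 3]]; b = [[7, 1, 454], [1, 5], [1, 3]]
`a.append([2, 1])` → a = [[7, 1, 454], [1, 5], [1, 3], [2, 1]]
`print(b[0])` → prints [7, 1, 454]
`print(len(b))` → prints 3
`print(c[0])` → prints [1, 5]

Answer:
[7, 1, 454]
3
[1, 5]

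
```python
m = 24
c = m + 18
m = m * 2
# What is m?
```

Trace:
`m = 24` → m = 24
`c = m + 18` → c = 42
`m = m * 2` → m = 48
So m = 48

Answer: 48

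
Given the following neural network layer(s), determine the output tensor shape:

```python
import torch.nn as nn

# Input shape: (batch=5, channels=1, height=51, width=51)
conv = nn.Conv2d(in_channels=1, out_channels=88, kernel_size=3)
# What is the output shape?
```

Input: (5, 1, 51, 51) -> Output: (5, 88, 49, 49)

Answer: (5, 88, 49, 49)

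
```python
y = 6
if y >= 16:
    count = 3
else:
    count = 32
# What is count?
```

Trace:
`y = 6` → y = 6
`if y >= 16: ...` → y >= 16 is False, take else branch → count = 32
So count = 32

Answer: 32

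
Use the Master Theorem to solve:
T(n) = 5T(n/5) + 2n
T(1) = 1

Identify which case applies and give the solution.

a=5, b=5, f(n)=2n. log_5(5) = 1. Since c=1 = 1, Case 2 applies: T(n) = Θ(n^log_b(a) · log n) = O(n log n).

Answer: O(n log n) - Case 2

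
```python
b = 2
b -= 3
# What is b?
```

Trace:
`b = 2` → b = 2
`b -= 3` → b = -1
So b = -1

Answer: -1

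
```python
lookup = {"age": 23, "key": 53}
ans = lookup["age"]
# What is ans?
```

Trace:
`lookup = {"age": 23, "key": 53}` → lookup = {'age': 23, 'key': 53}
`ans = lookup["age"]` → ans = 23
So ans = 23

Answer: 23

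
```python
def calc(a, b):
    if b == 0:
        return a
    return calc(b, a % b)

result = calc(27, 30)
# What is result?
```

calc(27, 30) -> calc(30, 27) -> calc(27, 3) -> calc(3, 0) -> 3

Answer: 3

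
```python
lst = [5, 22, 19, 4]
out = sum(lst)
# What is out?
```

Trace:
`lst = [5, 22, 19, 4]` → lst = [5, 22, 19, 4]
`out = sum(lst)` → out = 50
So out = 50

Answer: 50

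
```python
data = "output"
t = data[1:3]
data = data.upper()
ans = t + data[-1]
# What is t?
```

Trace:
`data = "output"` → data = 'output'
`t = data[1:3]` → t = 'ut'
`data = data.upper()` → data = 'OUTPUT'
`ans = t + data[-1]` → ans = 'utT'
So t = 'ut'

Answer: 'ut'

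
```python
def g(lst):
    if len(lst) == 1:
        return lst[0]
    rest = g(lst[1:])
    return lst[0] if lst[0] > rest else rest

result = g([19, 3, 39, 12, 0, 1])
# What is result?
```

Recursive max over [19, 3, 39, 12, 0, 1] = 39

Answer: 39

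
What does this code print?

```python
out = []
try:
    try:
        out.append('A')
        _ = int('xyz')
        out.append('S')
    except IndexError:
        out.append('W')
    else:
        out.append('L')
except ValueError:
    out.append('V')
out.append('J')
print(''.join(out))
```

Execution trace: 'A' (try body) → 'V' (outer except ValueError) → 'J' (after the try/except). Output: AVJ

Answer: AVJ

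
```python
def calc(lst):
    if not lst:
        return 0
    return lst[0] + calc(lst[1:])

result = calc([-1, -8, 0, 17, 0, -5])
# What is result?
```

(-1) + (-8) + 0 + 17 + 0 + (-5) + 0 = 3

Answer: 3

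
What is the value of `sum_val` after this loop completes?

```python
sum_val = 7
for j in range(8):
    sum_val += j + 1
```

Start at 7, add 1 to 8 = 43
`sum_val` takes the values: 7 → 8 → 10 → 13 → 17 → 22 → 28 → 35 → 43

Answer: 43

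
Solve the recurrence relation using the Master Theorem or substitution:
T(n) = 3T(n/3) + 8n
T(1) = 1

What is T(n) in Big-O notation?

By Master Theorem: a=3, b=3, f(n)=8n. Since log_3(3) = 1 and f(n) = Θ(n^1), Case 2 applies. T(n) = O(n log n).

Answer: O(n log n)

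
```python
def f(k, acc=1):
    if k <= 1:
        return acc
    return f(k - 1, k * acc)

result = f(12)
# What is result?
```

Accumulator trace (n, acc): (12, 1) -> (11, 12) -> (10, 132) -> (9, 1320) -> (8, 11880) -> (7, 95040) -> (6, 665280) -> (5, 3991680) -> (4, 19958400) -> (3, 79833600) -> (2, 239500800) -> (1, 479001600) -> return 479001600

Answer: 479001600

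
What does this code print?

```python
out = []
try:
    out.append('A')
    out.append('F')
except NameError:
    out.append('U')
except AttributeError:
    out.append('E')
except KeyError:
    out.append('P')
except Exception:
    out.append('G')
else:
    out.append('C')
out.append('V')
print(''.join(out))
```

Execution trace: 'A' (try body) → 'F' (try body, no exception) → 'C' (else) → 'V' (after the try/except). Output: AFCV

Answer: AFCV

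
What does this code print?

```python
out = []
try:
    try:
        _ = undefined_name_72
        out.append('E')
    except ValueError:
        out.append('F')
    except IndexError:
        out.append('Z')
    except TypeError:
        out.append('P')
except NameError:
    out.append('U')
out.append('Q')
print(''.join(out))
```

Execution trace: 'U' (outer except NameError) → 'Q' (after the try/except). Output: UQ

Answer: UQ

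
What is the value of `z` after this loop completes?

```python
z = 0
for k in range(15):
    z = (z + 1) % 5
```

Increment mod 5, 15 times = 0
`z` takes the values: 0 → 1 → 2 → 3 → 4 → 0 → 1 → 2 → 3 → 4 → 0 → 1 → 2 → 3 → 4 → 0

Answer: 0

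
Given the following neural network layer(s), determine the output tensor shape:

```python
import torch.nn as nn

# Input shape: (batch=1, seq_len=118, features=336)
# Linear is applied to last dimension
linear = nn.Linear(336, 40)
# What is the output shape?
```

Input: (1, 118, 336) -> Output: (1, 118, 40)

Answer: (1, 118, 40)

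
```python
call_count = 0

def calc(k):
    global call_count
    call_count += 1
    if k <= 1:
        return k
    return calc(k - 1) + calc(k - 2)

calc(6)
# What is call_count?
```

Calls(k) = 1 + Calls(k-1) + Calls(k-2); Calls(0)=Calls(1)=1. For k=6 this gives 25.

Answer: 25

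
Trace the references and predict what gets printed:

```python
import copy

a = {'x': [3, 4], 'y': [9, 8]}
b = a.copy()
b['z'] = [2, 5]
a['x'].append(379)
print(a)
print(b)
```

Key concept: shallow copy of dict with mutable values.
Step by step:
`a = {'x': [3, 4], 'y': [9, 8]}` → a = {'x': [3, 4], 'y': [9, 8]}
`b = a.copy()` → b = {'x': [3, 4], 'y': [9, 8]}
`b['z'] = [2, 5]` → b = {'x': [3, 4], 'y': [9, 8], 'z': [2, 5]}
`a['x'].append(379)` → a = {'x': [3, 4, 379], 'y': [9, 8]}; b = {'x': [3, 4, 379], 'y': [9, 8], 'z': [2, 5]}
`print(a)` → prints {'x': [3, 4, 379], 'y': [9, 8]}
`print(b)` → prints {'x': [3, 4, 379], 'y': [9, 8], 'z': [2, 5]}

Answer:
{'x': [3, 4, 379], 'y': [9, 8]}
{'x': [3, 4, 379], 'y': [9, 8], 'z': [2, 5]}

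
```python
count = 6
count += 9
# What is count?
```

Trace:
`count = 6` → count = 6
`count += 9` → count = 15
So count = 15

Answer: 15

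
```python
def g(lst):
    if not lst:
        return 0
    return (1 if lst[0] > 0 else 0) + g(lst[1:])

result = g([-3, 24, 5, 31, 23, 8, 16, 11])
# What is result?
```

Count of positive elements in [-3, 24, 5, 31, 23, 8, 16, 11] = 7

Answer: 7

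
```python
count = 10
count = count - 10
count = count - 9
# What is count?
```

Trace:
`count = 10` → count = 10
`count = count - 10` → count = 0
`count = count - 9` → count = -9
So count = -9

Answer: -9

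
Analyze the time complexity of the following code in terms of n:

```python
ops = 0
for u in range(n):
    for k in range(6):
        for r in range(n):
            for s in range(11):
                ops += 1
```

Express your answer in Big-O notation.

Each loop level contributes: n × 1 × n × 1. Multiplying the contributions gives O(n^2).

Answer: O(n^2)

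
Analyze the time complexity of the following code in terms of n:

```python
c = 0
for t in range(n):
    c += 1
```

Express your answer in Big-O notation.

Each loop level contributes: n. Multiplying the contributions gives O(n).

Answer: O(n)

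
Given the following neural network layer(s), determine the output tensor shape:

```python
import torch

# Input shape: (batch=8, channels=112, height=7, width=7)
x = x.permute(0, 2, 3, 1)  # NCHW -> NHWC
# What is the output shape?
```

Input: (8, 112, 7, 7) -> Output: (8, 7, 7, 112)

Answer: (8, 7, 7, 112)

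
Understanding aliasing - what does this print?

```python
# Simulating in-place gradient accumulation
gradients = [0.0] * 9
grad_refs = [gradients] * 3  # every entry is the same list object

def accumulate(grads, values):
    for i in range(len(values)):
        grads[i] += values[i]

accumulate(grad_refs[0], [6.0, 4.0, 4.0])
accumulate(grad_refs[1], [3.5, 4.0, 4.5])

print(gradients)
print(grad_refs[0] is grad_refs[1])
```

Key concept: gradient accumulation aliasing.
Step by step:
`gradients = [0.0] * 9` → gradients = [0.0, 0.0, 0.0, 0.0, 0.0, 0.0, 0.0, 0.0, 0.0]
`grad_refs = [gradients] * 3` → grad_refs = [[0.0, 0.0, 0.0, 0.0, 0.0, 0.0, 0.0, 0.0, 0.0], [0.0, 0.0, 0.0, 0.0, 0.0, 0.0, 0.0, 0.0, 0.0], [0.0, 0.0, 0.0, 0.0, 0.0, 0.0, 0.0, 0.0, 0.0]]
`accumulate(grad_refs[0], [6.0, 4.0, 4.0])` → gradients = [6.0, 4.0, 4.0, 0.0, 0.0, 0.0, 0.0, 0.0, 0.0]; grad_refs = [[6.0, 4.0, 4.0, 0.0, 0.0, 0.0, 0.0, 0.0, 0.0], [6.0, 4.0, 4.0, 0.0, 0.0, 0.0, 0.0, 0.0, 0.0], [6.0, 4.0, 4.0, 0.0, 0.0, 0.0, 0.0, 0.0, 0.0]]
`accumulate(grad_refs[1], [3.5, 4.0, 4.5])` → gradients = [9.5, 8.0, 8.5, 0.0, 0.0, 0.0, 0.0, 0.0, 0.0]; grad_refs = [[9.5, 8.0, 8.5, 0.0, 0.0, 0.0, 0.0, 0.0, 0.0], [9.5, 8.0, 8.5, 0.0, 0.0, 0.0, 0.0, 0.0, 0.0], [9.5, 8.0, 8.5, 0.0, 0.0, 0.0, 0.0, 0.0, 0.0]]
`print(gradients)` → prints [9.5, 8.0, 8.5, 0.0, 0.0, 0.0, 0.0, 0.0, 0.0]
`print(grad_refs[0] is grad_refs[1])` → prints True

Answer:
[9.5, 8.0, 8.5, 0.0, 0.0, 0.0, 0.0, 0.0, 0.0]
True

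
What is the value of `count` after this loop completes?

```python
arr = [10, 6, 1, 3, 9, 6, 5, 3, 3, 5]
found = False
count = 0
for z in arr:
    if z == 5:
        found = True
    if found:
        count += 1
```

Count elements after first 5 in [10, 6, 1, 3, 9, 6, 5, 3, 3, 5]
`count` takes the values: 0 → 1 → 2 → 3 → 4

Answer: 4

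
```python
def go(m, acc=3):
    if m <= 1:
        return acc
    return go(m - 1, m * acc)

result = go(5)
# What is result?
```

Accumulator trace (n, acc): (5, 3) -> (4, 15) -> (3, 60) -> (2, 180) -> (1, 360) -> return 360

Answer: 360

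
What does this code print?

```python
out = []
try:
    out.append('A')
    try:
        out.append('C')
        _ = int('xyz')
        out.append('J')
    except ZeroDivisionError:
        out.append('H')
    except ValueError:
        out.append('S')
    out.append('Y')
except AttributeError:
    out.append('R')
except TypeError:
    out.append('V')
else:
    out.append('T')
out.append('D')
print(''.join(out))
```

Execution trace: 'A' (try body) → 'C' (inner try body) → 'S' (inner except ValueError) → 'Y' (try body, no exception) → 'T' (else) → 'D' (after the try/except). Output: ACSYTD

Answer: ACSYTD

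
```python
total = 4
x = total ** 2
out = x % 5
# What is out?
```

Trace:
`total = 4` → total = 4
`x = total ** 2` → x = 16
`out = x % 5` → out = 1
So out = 1

Answer: 1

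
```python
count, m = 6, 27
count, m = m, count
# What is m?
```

Trace:
`count, m = 6, 27` → count = 6; m = 27
`count, m = m, count` → count = 27; m = 6
So m = 6

Answer: 6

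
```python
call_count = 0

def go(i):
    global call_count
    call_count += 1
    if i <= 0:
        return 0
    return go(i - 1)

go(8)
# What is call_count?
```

Linear recursion stepping by 1: 9 calls from i=8 down to ≤0.

Answer: 9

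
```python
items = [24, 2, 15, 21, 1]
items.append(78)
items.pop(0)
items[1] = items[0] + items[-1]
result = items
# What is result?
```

Trace:
`items = [24, 2, 15, 21, 1]` → items = [24, 2, 15, 21, 1]
`items.append(78)` → items = [24, 2, 15, 21, 1, 78]
`items.pop(0)` → items = [2, 15, 21, 1, 78]
`items[1] = items[0] + items[-1]` → items = [2, 80, 21, 1, 78]
`result = items` → result = [2, 80, 21, 1, 78]
So result = [2, 80, 21, 1, 78]

Answer: [2, 80, 21, 1, 78]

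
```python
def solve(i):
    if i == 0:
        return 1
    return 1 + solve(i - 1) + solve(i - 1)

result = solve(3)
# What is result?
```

solve(i) = 1 + 2·solve(i-1), solve(0)=1. Closed form: (1+1)·2^3 - 1 = 15.

Answer: 15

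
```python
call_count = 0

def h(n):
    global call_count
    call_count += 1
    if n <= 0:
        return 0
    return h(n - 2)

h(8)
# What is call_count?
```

Linear recursion stepping by 2: 5 calls from n=8 down to ≤0.

Answer: 5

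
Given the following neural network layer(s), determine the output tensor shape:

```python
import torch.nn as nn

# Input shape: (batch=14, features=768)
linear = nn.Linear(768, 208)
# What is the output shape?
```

Input: (14, 768) -> Output: (14, 208)

Answer: (14, 208)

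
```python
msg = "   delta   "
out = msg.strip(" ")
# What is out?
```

Trace:
`msg = "   delta   "` → msg = '   delta   '
`out = msg.strip(" ")` → out = 'delta'
So out = 'delta'

Answer: 'delta'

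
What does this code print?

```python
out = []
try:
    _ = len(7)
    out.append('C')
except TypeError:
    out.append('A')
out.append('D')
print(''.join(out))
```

Execution trace: 'A' (except TypeError) → 'D' (after the try/except). Output: AD

Answer: AD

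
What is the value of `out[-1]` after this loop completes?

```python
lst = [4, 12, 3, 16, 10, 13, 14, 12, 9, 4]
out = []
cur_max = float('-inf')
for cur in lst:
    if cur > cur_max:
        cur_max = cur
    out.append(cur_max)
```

Running max ends at 16
`out` takes the values: [] → [4] → [4, 12] → [4, 12, 12] → [4, 12, 12, 16] → [4, 12, 12, 16, 16] → [4, 12, 12, 16, 16, 16] → [4, 12, 12, 16, 16, 16, 16] → [4, 12, 12, 16, 16, 16, 16, 16] → [4, 12, 12, 16, 16, 16, 16, 16, 16] → [4, 12, 12, 16, 16, 16, 16, 16, 16, 16]
So `out[-1]` = 16

Answer: 16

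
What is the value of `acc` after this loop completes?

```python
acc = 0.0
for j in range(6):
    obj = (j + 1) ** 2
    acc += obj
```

Sum of squared losses 1² + 2² + ... + 6²
`acc` takes the values: 0.0 → 1.0 → 5.0 → 14.0 → 30.0 → 55.0 → 91.0

Answer: 91.0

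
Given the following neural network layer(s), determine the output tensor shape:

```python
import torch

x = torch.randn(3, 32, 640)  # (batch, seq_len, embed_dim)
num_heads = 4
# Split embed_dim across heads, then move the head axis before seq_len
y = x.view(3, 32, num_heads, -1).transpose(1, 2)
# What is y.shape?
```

Input: (3, 32, 640) -> head_dim = 640 // 4 = 160; after view: (3, 32, 4, 160) -> after transpose(1, 2): (3, 4, 32, 160) -> Output: (3, 4, 32, 160)

Answer: (3, 4, 32, 160)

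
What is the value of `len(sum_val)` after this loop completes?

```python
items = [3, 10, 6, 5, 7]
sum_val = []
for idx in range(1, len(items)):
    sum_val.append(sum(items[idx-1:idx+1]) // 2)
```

Number of 2-element averages
`sum_val` takes the values: [] → [6] → [6, 8] → [6, 8, 5] → [6, 8, 5, 6]
So `len(sum_val)` = 4

Answer: 4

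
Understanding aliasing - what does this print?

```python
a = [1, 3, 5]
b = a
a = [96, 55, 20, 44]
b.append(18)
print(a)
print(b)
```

Key concept: rebinding vs mutation: a is rebound to a new list, b still points at the original.
Step by step:
`a = [1, 3, 5]` → a = [1, 3, 5]
`b = a` → b = [1, 3, 5] (same object as a)
`a = [96, 55, 20, 44]` → a = [96, 55, 20, 44]
`b.append(18)` → b = [1, 3, 5, 18]
`print(a)` → prints [96, 55, 20, 44]
`print(b)` → prints [1, 3, 5, 18]

Answer:
[96, 55, 20, 44]
[1, 3, 5, 18]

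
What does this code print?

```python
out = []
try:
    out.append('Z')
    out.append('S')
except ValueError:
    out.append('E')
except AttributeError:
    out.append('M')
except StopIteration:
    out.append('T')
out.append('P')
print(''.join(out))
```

Execution trace: 'Z' (try body) → 'S' (try body, no exception) → 'P' (after the try/except). Output: ZSP

Answer: ZSP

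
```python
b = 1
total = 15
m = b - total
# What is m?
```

Trace:
`b = 1` → b = 1
`total = 15` → total = 15
`m = b - total` → m = -14
So m = -14

Answer: -14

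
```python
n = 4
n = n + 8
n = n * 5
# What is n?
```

Trace:
`n = 4` → n = 4
`n = n + 8` → n = 12
`n = n * 5` → n = 60
So n = 60

Answer: 60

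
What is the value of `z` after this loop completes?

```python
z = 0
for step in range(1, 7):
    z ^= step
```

XOR of 1 to 6
`z` takes the values: 0 → 1 → 3 → 0 → 4 → 1 → 7

Answer: 7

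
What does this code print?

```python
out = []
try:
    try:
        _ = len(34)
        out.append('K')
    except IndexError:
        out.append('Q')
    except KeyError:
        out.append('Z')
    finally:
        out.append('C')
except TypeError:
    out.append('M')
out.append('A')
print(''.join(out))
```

Execution trace: 'C' (finally) → 'M' (outer except TypeError) → 'A' (after the try/except). Output: CMA

Answer: CMA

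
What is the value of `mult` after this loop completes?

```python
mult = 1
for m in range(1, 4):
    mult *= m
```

3! = 6
`mult` takes the values: 1 → 2 → 6

Answer: 6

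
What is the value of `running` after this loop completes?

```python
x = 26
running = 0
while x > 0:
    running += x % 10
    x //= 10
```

Sum digits of 26
`running` takes the values: 0 → 6 → 8

Answer: 8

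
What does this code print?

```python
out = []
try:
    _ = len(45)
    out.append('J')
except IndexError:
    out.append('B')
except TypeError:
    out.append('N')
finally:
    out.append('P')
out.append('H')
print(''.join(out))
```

Execution trace: 'N' (except TypeError) → 'P' (finally) → 'H' (after the try/except). Output: NPH

Answer: NPH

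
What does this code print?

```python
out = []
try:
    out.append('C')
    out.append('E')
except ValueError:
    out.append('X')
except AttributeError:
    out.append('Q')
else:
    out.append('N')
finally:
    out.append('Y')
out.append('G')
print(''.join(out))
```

Execution trace: 'C' (try body) → 'E' (try body, no exception) → 'N' (else) → 'Y' (finally) → 'G' (after the try/except). Output: CENYG

Answer: CENYG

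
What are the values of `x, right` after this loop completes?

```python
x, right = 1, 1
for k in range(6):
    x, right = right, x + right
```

Fibonacci: after 6 iterations
`x, right` takes the values: (1, 1) → (1, 2) → (2, 3) → (3, 5) → (5, 8) → (8, 13) → (13, 21)

Answer: 13, 21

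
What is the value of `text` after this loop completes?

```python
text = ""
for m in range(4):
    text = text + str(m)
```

Concatenate digits 0 to 3
`text` takes the values: "" → "0" → "01" → "012" → "0123"

Answer: "0123"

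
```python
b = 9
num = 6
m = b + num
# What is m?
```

Trace:
`b = 9` → b = 9
`num = 6` → num = 6
`m = b + num` → m = 15
So m = 15

Answer: 15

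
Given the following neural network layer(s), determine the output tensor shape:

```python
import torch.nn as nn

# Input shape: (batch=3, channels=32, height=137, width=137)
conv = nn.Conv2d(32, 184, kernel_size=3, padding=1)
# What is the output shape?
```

Input: (3, 32, 137, 137) -> Output: (3, 184, 137, 137)

Answer: (3, 184, 137, 137)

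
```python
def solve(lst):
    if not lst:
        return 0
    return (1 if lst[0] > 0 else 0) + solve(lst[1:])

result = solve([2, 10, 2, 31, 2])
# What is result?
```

Count of positive elements in [2, 10, 2, 31, 2] = 5

Answer: 5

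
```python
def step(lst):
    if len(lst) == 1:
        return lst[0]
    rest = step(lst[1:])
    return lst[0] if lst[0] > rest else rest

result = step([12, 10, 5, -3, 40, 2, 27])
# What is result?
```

Recursive max over [12, 10, 5, -3, 40, 2, 27] = 40

Answer: 40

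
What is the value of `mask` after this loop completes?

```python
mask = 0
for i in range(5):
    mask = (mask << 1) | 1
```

Build 5 consecutive 1-bits: 0b11111
`mask` takes the values: 0 → 1 → 3 → 7 → 15 → 31

Answer: 31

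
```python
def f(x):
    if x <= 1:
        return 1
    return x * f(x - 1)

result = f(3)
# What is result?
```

f(3) = 3 * 2 * 1 = 6

Answer: 6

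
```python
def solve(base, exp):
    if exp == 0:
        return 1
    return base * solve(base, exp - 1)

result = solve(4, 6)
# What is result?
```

solve(4, 6) = 4 * 4 * 4 * 4 * 4 * 4 = 4096

Answer: 4096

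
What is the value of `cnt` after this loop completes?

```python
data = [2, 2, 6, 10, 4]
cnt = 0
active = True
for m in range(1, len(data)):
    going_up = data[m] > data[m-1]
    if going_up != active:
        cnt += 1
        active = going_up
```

Count direction changes in [2, 2, 6, 10, 4]
`cnt` takes the values: 0 → 1 → 2 → 3

Answer: 3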